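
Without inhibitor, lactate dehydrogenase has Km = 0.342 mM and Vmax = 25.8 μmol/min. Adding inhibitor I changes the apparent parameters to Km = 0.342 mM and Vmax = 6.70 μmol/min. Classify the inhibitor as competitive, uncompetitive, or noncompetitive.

noncompetitive

Vmax decreases (25.8 → 6.70 μmol/min) while Km is unchanged — pure noncompetitive inhibition.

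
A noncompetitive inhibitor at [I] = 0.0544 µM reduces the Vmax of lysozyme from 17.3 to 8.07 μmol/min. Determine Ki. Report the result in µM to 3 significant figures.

0.0476 µM

Noncompetitive: Vmax,app = Vmax/α with α = 1 + [I]/Ki.
α = Vmax/Vmax,app = 17.3/8.07 = 2.144.
Ki = [I]/(α − 1) = 0.0544/1.144 = 0.0476 µM.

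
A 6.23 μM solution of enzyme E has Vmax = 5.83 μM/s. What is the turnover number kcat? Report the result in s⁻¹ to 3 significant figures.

kcat = Vmax/[E]total = 5.83 μM/s / 6.23 μM = 0.936 s⁻¹.

0.936 s⁻¹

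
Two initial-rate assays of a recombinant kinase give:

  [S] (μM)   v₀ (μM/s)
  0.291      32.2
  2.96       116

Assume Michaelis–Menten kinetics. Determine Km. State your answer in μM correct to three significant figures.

1.17 μM

In reciprocal form, 1/v = (Km/Vmax)·(1/[S]) + 1/Vmax. The two points give (1/[S], 1/v) = (3.436, 0.03106) and (0.3378, 0.008621).
Slope = (0.03106 − 0.008621)/(3.436 − 0.3378) = 0.007240; intercept = 0.03106 − 0.007240×3.436 = 0.006175.
Vmax = 1/intercept = 162 μM/s; Km = slope × Vmax = 0.007240 × 162 = 1.17 μM.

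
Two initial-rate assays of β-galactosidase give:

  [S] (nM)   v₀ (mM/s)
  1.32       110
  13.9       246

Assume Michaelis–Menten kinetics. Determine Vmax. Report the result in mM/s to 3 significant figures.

283 mM/s

In reciprocal form, 1/v = (Km/Vmax)·(1/[S]) + 1/Vmax. The two points give (1/[S], 1/v) = (0.7576, 0.009091) and (0.07194, 0.004065).
Slope = (0.009091 − 0.004065)/(0.7576 − 0.07194) = 0.007330; intercept = 0.009091 − 0.007330×0.7576 = 0.003538.
Vmax = 1/intercept = 283 mM/s; Km = slope × Vmax = 0.007330 × 283 = 2.07 nM.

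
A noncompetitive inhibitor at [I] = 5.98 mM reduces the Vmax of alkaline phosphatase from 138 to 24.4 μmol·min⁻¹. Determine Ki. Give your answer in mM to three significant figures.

1.28 mM

Noncompetitive: Vmax,app = Vmax/α with α = 1 + [I]/Ki.
α = Vmax/Vmax,app = 138/24.4 = 5.656.
Since α = 1 + [I]/Ki, [I]/Ki = 5.656 − 1 = 4.656 and Ki = 5.98/4.656 = 1.28 mM.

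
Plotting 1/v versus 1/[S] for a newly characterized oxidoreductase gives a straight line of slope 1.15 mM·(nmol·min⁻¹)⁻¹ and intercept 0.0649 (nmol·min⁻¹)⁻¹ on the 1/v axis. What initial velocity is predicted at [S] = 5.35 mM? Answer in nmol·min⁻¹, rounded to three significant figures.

3.57 nmol·min⁻¹

The y-intercept is 1/Vmax, so Vmax = 1/0.0649 = 15.4 nmol·min⁻¹.
The slope is Km/Vmax, so Km = 1.15 × 15.4 = 17.7 mM.
Then v = 15.4 × 5.35/(17.7 + 5.35) = 3.57 nmol·min⁻¹.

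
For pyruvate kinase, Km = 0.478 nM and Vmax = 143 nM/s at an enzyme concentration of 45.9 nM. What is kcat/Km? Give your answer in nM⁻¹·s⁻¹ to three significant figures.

6.52 nM⁻¹·s⁻¹

kcat = Vmax/[E]total = 143/45.9 = 3.12 s⁻¹.
kcat/Km = 3.12/0.478 = 6.52 nM⁻¹·s⁻¹.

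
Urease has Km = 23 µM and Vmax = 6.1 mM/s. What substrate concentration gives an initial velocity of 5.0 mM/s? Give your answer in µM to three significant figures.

105 µM

The required fractional saturation is v/Vmax = 5.0/6.1 = 0.8197.
Then [S]/(Km+[S]) = 0.8197 ⇒ [S] = 23 × 0.8197/(1 − 0.8197) = 105 µM.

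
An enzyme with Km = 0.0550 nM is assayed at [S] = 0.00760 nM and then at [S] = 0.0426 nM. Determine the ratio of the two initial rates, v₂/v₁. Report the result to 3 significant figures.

3.60

The fractional saturations are [S]/(Km+[S]) = 0.00760/0.06260 = 0.1214 and 0.0426/0.09760 = 0.4365.
v₂/v₁ is just their ratio: 0.4365/0.1214 = 3.60.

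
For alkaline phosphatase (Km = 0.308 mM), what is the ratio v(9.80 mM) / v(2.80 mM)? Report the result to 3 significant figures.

Since Vmax cancels, v₂/v₁ = [S]₂(Km+[S]₁) / [S]₁(Km+[S]₂).
= 9.80×(0.308+2.80) / (2.80×(0.308+9.80)) = 30.46/28.30 = 1.08.

1.08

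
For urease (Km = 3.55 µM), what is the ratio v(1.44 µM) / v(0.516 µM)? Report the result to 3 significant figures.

The fractional saturations are [S]/(Km+[S]) = 0.516/4.066 = 0.1269 and 1.44/4.990 = 0.2886.
v₂/v₁ is just their ratio: 0.2886/0.1269 = 2.27.

2.27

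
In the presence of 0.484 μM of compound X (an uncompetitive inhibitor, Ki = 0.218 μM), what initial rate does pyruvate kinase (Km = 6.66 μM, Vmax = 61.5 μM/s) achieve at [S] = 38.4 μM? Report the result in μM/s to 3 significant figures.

α = 1 + [I]/Ki = 1 + 0.484/0.218 = 3.220.
For an uncompetitive inhibitor, both parameters are divided by α, giving Vmax/α and Km/α: Km,app = 2.07 μM, Vmax,app = 19.1 μM/s.
v = Vmax,app·[S]/(Km,app + [S]) = 19.1 × 38.4/(2.07 + 38.4) = 18.1 μM/s.

18.1 μM/s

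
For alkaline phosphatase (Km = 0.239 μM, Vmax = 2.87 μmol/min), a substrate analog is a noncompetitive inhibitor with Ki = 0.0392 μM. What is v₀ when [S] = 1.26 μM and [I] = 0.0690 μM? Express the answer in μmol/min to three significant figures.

0.874 μmol/min

α = 1 + [I]/Ki = 1 + 0.0690/0.0392 = 2.760.
For a noncompetitive inhibitor, Vmax is reduced to Vmax/α while Km is unchanged: Km,app = 0.239 μM, Vmax,app = 1.04 μmol/min.
v = Vmax,app·[S]/(Km,app + [S]) = 1.04 × 1.26/(0.239 + 1.26) = 0.874 μmol/min.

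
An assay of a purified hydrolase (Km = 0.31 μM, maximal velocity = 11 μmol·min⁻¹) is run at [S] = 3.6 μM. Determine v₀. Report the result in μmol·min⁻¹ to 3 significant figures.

[S]/(Km+[S]) = 3.6/3.910 = 0.9207, the fractional saturation.
v = 0.9207 × Vmax = 0.9207 × 11 = 10.1 μmol·min⁻¹.

10.1 μmol·min⁻¹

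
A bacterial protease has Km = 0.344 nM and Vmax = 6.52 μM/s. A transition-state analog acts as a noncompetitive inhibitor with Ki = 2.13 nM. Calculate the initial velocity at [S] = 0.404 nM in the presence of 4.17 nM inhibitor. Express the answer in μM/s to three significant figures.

With α = 1 + [I]/Ki = 1 + 4.17/2.13 = 2.958, the noncompetitive rate law is v = (Vmax/α)·[S] / (Km + [S]).
v = (6.52/2.958)×0.404 / (0.344 + 0.404) = 0.8906/0.7480 = 1.19 μM/s.

1.19 μM/s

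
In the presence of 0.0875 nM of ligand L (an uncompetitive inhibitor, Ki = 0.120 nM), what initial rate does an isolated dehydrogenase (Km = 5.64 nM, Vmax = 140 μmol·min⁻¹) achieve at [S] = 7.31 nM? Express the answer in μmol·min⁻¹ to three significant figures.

With α = 1 + [I]/Ki = 1 + 0.0875/0.120 = 1.729, the uncompetitive rate law is v = (Vmax/α)·[S] / (Km/α + [S]).
v = (140/1.729)×7.31 / (5.64/1.729 + 7.31) = 591.8/10.57 = 56.0 μmol·min⁻¹.

56.0 μmol·min⁻¹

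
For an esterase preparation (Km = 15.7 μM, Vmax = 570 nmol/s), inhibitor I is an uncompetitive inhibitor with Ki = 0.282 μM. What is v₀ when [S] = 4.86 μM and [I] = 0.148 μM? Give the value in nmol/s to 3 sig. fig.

With α = 1 + [I]/Ki = 1 + 0.148/0.282 = 1.525, the uncompetitive rate law is v = (Vmax/α)·[S] / (Km/α + [S]).
v = (570/1.525)×4.86 / (15.7/1.525 + 4.86) = 1817/15.16 = 120 nmol/s.

120 nmol/s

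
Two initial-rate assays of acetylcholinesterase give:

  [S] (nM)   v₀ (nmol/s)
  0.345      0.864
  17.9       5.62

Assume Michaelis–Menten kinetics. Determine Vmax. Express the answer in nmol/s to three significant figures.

In reciprocal form, 1/v = (Km/Vmax)·(1/[S]) + 1/Vmax. The two points give (1/[S], 1/v) = (2.899, 1.157) and (0.05587, 0.1779).
Slope = (1.157 − 0.1779)/(2.899 − 0.05587) = 0.3446; intercept = 1.157 − 0.3446×2.899 = 0.1587.
Vmax = 1/intercept = 6.30 nmol/s; Km = slope × Vmax = 0.3446 × 6.30 = 2.17 nM.

6.30 nmol/s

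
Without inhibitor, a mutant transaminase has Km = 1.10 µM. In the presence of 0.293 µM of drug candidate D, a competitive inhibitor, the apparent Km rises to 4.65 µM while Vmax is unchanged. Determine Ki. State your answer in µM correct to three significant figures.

0.0908 µM

Competitive: Km,app = α·Km with α = 1 + [I]/Ki.
α = Km,app/Km = 4.65/1.10 = 4.227.
Since α = 1 + [I]/Ki, [I]/Ki = 4.227 − 1 = 3.227 and Ki = 0.293/3.227 = 0.0908 µM.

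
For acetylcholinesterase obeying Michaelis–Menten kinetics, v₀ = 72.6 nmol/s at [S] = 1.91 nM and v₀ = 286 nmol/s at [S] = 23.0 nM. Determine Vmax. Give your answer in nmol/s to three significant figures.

390 nmol/s

From v = Vmax[S]/(Km+[S]), each point gives Vmax = v(Km+[S])/[S].
Equating: 72.6(Km+1.91)/1.91 = 286(Km+23.0)/23.0.
38.01·Km + 72.6 = 12.43·Km + 286, so (38.01 − 12.43)·Km = 286 − 72.6.
Km = 213.4/25.58 = 8.34 nM; then Vmax = 72.6(8.34+1.91)/1.91 = 390 nmol/s.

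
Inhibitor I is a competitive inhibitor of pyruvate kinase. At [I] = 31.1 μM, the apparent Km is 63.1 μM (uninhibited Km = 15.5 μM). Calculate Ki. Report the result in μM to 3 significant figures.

10.1 μM

Competitive: Km,app = α·Km with α = 1 + [I]/Ki.
α = Km,app/Km = 63.1/15.5 = 4.071.
Since α = 1 + [I]/Ki, [I]/Ki = 4.071 − 1 = 3.071 and Ki = 31.1/3.071 = 10.1 μM.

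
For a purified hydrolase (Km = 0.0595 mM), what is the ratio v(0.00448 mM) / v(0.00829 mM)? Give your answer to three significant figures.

Since Vmax cancels, v₂/v₁ = [S]₂(Km+[S]₁) / [S]₁(Km+[S]₂).
= 0.00448×(0.0595+0.00829) / (0.00829×(0.0595+0.00448)) = 0.0003037/0.0005304 = 0.573.

0.573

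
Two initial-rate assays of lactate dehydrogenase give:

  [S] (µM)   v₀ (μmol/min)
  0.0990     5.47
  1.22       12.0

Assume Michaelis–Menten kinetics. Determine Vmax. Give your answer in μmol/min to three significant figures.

In reciprocal form, 1/v = (Km/Vmax)·(1/[S]) + 1/Vmax. The two points give (1/[S], 1/v) = (10.10, 0.1828) and (0.8197, 0.08333).
Slope = (0.1828 − 0.08333)/(10.10 − 0.8197) = 0.01072; intercept = 0.1828 − 0.01072×10.10 = 0.07455.
Vmax = 1/intercept = 13.4 μmol/min; Km = slope × Vmax = 0.01072 × 13.4 = 0.144 µM.

13.4 μmol/min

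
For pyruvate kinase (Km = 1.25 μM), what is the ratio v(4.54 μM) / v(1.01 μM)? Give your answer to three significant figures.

1.75

Since Vmax cancels, v₂/v₁ = [S]₂(Km+[S]₁) / [S]₁(Km+[S]₂).
= 4.54×(1.25+1.01) / (1.01×(1.25+4.54)) = 10.26/5.848 = 1.75.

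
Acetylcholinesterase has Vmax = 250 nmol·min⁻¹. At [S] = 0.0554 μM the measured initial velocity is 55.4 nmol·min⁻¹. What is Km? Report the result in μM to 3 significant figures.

v/Vmax = 55.4/250 = 0.2216 = [S]/(Km+[S]).
So Km + [S] = [S]/0.2216 = 0.2500 μM, giving Km = 0.2500 − 0.0554 = 0.195 μM.

0.195 μM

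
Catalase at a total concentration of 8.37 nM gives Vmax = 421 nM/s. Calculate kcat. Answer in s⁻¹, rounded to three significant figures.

50.3 s⁻¹

kcat = Vmax/[E]total = 421 nM/s / 8.37 nM = 50.3 s⁻¹.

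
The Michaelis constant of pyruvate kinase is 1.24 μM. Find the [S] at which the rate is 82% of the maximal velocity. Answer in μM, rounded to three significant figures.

v/Vmax = [S]/(Km+[S]) = 0.82, so [S] = Km·0.82/(1 − 0.82) = 1.24 × 4.556.
[S] = 5.65 μM.

5.65 μM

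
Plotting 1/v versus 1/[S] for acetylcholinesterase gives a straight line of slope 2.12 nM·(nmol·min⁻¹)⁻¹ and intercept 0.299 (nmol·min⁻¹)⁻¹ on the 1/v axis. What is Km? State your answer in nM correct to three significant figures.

7.09 nM

y-intercept = 1/Vmax ⇒ Vmax = 3.34 nmol·min⁻¹; slope = Km/Vmax ⇒ Km = slope × Vmax.
Km = 2.12 × 3.34 = 7.09 nM.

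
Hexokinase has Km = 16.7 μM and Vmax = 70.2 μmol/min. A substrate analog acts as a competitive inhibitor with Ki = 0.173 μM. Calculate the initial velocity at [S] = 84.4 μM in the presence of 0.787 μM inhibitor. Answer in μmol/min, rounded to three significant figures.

33.5 μmol/min

With α = 1 + [I]/Ki = 1 + 0.787/0.173 = 5.549, the competitive rate law is v = Vmax[S] / (αKm + [S]).
v = 70.2×84.4 / (5.549×16.7 + 84.4) = 5925/177.1 = 33.5 μmol/min.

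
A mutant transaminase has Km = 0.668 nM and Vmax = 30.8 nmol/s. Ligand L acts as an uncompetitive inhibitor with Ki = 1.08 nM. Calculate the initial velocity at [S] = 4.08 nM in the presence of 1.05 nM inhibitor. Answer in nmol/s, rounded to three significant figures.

14.4 nmol/s

With α = 1 + [I]/Ki = 1 + 1.05/1.08 = 1.972, the uncompetitive rate law is v = (Vmax/α)·[S] / (Km/α + [S]).
v = (30.8/1.972)×4.08 / (0.668/1.972 + 4.08) = 63.72/4.419 = 14.4 nmol/s.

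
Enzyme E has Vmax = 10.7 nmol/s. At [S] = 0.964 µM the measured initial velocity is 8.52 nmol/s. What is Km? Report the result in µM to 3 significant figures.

v/Vmax = 8.52/10.7 = 0.7963 = [S]/(Km+[S]).
So Km + [S] = [S]/0.7963 = 1.211 µM, giving Km = 1.211 − 0.964 = 0.247 µM.

0.247 µM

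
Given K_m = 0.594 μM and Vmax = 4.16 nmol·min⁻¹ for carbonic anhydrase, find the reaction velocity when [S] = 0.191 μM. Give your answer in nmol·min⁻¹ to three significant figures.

v = Vmax·[S]/(Km + [S]) = 4.16 × 0.191 / (0.594 + 0.191)
  = 0.7946 / 0.7850 = 1.01 nmol·min⁻¹.

1.01 nmol·min⁻¹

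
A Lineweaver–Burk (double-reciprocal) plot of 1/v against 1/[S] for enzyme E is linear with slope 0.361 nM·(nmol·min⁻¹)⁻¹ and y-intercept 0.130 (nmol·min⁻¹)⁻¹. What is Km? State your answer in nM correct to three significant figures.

2.78 nM

y-intercept = 1/Vmax ⇒ Vmax = 7.69 nmol·min⁻¹; slope = Km/Vmax ⇒ Km = slope × Vmax.
Km = 0.361 × 7.69 = 2.78 nM.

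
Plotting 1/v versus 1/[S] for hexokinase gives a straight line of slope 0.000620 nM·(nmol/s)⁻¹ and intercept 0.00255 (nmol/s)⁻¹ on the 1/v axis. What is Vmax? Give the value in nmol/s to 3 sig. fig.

The y-intercept of a Lineweaver–Burk plot equals 1/Vmax, so Vmax = 1/0.00255 = 392 nmol/s.

392 nmol/s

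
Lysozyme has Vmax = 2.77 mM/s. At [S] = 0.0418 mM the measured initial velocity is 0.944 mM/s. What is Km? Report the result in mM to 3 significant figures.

0.0809 mM

v/Vmax = 0.944/2.77 = 0.3408 = [S]/(Km+[S]).
So Km + [S] = [S]/0.3408 = 0.1227 mM, giving Km = 0.1227 − 0.0418 = 0.0809 mM.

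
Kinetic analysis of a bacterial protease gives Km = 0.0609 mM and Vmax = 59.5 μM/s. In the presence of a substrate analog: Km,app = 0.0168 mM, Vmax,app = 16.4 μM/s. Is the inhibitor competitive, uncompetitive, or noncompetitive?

Both Km and Vmax decrease by the same factor (~3.63-fold) — characteristic of uncompetitive inhibition.

uncompetitive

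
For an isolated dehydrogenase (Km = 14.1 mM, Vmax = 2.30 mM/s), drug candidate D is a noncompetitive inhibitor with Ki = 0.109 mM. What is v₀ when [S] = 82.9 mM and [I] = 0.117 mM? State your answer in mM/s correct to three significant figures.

0.948 mM/s

With α = 1 + [I]/Ki = 1 + 0.117/0.109 = 2.073, the noncompetitive rate law is v = (Vmax/α)·[S] / (Km + [S]).
v = (2.30/2.073)×82.9 / (14.1 + 82.9) = 91.96/97.00 = 0.948 mM/s.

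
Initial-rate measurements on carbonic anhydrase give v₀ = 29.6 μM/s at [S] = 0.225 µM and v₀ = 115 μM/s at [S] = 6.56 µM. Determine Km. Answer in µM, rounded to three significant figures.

0.749 µM

From v = Vmax[S]/(Km+[S]), each point gives Vmax = v(Km+[S])/[S].
Equating: 29.6(Km+0.225)/0.225 = 115(Km+6.56)/6.56.
131.6·Km + 29.6 = 17.53·Km + 115, so (131.6 − 17.53)·Km = 115 − 29.6.
Km = 85.40/114.0 = 0.749 µM; then Vmax = 29.6(0.749+0.225)/0.225 = 128 μM/s.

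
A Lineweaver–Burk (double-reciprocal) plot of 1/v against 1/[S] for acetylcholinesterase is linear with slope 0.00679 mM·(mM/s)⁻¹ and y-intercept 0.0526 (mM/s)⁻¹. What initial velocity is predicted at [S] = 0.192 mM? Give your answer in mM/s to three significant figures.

11.4 mM/s

The y-intercept is 1/Vmax, so Vmax = 1/0.0526 = 19.0 mM/s.
The slope is Km/Vmax, so Km = 0.00679 × 19.0 = 0.129 mM.
Then v = 19.0 × 0.192/(0.129 + 0.192) = 11.4 mM/s.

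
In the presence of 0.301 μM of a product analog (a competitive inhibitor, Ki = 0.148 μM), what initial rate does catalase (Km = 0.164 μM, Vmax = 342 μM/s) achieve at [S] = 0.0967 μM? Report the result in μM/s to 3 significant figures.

α = 1 + [I]/Ki = 1 + 0.301/0.148 = 3.034.
For a competitive inhibitor, Vmax is unchanged and the apparent Km becomes α·Km: Km,app = 0.498 μM, Vmax,app = 342 μM/s.
v = Vmax,app·[S]/(Km,app + [S]) = 342 × 0.0967/(0.498 + 0.0967) = 55.7 μM/s.

55.7 μM/s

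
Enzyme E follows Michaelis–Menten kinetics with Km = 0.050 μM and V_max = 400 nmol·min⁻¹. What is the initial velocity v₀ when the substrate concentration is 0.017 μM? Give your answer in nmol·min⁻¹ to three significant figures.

v = Vmax·[S]/(Km + [S]) = 400 × 0.017 / (0.050 + 0.017)
  = 6.800 / 0.06700 = 101 nmol·min⁻¹.

101 nmol·min⁻¹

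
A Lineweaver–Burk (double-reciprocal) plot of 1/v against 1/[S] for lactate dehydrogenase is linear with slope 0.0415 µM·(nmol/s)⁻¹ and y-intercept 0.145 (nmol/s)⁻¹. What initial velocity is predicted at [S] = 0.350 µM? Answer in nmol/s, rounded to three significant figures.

3.79 nmol/s

The y-intercept is 1/Vmax, so Vmax = 1/0.145 = 6.90 nmol/s.
The slope is Km/Vmax, so Km = 0.0415 × 6.90 = 0.286 µM.
Then v = 6.90 × 0.350/(0.286 + 0.350) = 3.79 nmol/s.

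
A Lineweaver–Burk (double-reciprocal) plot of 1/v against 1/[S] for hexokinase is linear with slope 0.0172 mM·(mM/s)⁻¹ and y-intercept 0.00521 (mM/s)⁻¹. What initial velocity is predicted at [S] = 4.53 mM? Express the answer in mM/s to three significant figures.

The y-intercept is 1/Vmax, so Vmax = 1/0.00521 = 192 mM/s.
The slope is Km/Vmax, so Km = 0.0172 × 192 = 3.30 mM.
Then v = 192 × 4.53/(3.30 + 4.53) = 111 mM/s.

111 mM/s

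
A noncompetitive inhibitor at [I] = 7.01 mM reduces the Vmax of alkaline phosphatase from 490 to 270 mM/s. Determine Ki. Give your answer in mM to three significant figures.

8.60 mM

Noncompetitive: Vmax,app = Vmax/α with α = 1 + [I]/Ki.
α = Vmax/Vmax,app = 490/270 = 1.815.
Ki = [I]/(α − 1) = 7.01/0.8148 = 8.60 mM.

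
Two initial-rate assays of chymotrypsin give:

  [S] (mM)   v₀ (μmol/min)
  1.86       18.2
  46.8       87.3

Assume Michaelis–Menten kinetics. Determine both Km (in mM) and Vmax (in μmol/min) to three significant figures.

In reciprocal form, 1/v = (Km/Vmax)·(1/[S]) + 1/Vmax. The two points give (1/[S], 1/v) = (0.5376, 0.05495) and (0.02137, 0.01145).
Slope = (0.05495 − 0.01145)/(0.5376 − 0.02137) = 0.08424; intercept = 0.05495 − 0.08424×0.5376 = 0.009655.
Vmax = 1/intercept = 104 μmol/min; Km = slope × Vmax = 0.08424 × 104 = 8.73 mM.

Km = 8.73 mM; Vmax = 104 μmol/min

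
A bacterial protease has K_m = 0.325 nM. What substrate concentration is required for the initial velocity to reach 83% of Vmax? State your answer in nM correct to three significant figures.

1.59 nM

v/Vmax = [S]/(Km+[S]) = 0.83, so [S] = Km·0.83/(1 − 0.83) = 0.325 × 4.882.
[S] = 1.59 nM.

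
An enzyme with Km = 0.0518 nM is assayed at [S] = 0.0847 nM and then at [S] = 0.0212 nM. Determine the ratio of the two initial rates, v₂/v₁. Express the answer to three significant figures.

Since Vmax cancels, v₂/v₁ = [S]₂(Km+[S]₁) / [S]₁(Km+[S]₂).
= 0.0212×(0.0518+0.0847) / (0.0847×(0.0518+0.0212)) = 0.002894/0.006183 = 0.468.

0.468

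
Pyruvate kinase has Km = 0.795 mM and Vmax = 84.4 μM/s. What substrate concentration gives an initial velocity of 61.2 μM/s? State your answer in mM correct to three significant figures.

The required fractional saturation is v/Vmax = 61.2/84.4 = 0.7251.
Then [S]/(Km+[S]) = 0.7251 ⇒ [S] = 0.795 × 0.7251/(1 − 0.7251) = 2.10 mM.

2.10 mM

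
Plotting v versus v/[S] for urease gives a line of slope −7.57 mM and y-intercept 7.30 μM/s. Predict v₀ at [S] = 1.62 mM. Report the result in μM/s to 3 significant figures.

1.29 μM/s

In the Eadie–Hofstee form v = Vmax − Km·(v/[S]), the slope is −Km and the intercept is Vmax, so Km = 7.57 mM and Vmax = 7.30 μM/s.
v = 7.30 × 1.62/(7.57 + 1.62) = 1.29 μM/s.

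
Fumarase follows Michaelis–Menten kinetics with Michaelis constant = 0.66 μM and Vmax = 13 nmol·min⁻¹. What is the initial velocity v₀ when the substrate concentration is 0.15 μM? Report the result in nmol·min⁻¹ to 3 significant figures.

2.41 nmol·min⁻¹

[S]/(Km+[S]) = 0.15/0.8100 = 0.1852, the fractional saturation.
v = 0.1852 × Vmax = 0.1852 × 13 = 2.41 nmol·min⁻¹.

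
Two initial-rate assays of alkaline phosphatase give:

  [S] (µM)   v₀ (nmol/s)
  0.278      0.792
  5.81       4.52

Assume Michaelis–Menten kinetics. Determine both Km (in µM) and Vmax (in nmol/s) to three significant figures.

From v = Vmax[S]/(Km+[S]), each point gives Vmax = v(Km+[S])/[S].
Equating: 0.792(Km+0.278)/0.278 = 4.52(Km+5.81)/5.81.
2.849·Km + 0.792 = 0.7780·Km + 4.52, so (2.849 − 0.7780)·Km = 4.52 − 0.792.
Km = 3.728/2.071 = 1.80 µM; then Vmax = 0.792(1.80+0.278)/0.278 = 5.92 nmol/s.

Km = 1.80 µM; Vmax = 5.92 nmol/s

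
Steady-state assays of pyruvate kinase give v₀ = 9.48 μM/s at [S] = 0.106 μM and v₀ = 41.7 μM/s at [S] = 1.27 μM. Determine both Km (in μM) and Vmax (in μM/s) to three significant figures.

Km = 0.569 μM; Vmax = 60.4 μM/s

From v = Vmax[S]/(Km+[S]), each point gives Vmax = v(Km+[S])/[S].
Equating: 9.48(Km+0.106)/0.106 = 41.7(Km+1.27)/1.27.
89.43·Km + 9.48 = 32.83·Km + 41.7, so (89.43 − 32.83)·Km = 41.7 − 9.48.
Km = 32.22/56.60 = 0.569 μM; then Vmax = 9.48(0.569+0.106)/0.106 = 60.4 μM/s.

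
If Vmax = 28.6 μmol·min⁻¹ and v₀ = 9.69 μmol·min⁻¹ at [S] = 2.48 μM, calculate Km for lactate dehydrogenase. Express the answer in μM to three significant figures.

4.84 μM

v/Vmax = 9.69/28.6 = 0.3388 = [S]/(Km+[S]).
So Km + [S] = [S]/0.3388 = 7.320 μM, giving Km = 7.320 − 2.48 = 4.84 μM.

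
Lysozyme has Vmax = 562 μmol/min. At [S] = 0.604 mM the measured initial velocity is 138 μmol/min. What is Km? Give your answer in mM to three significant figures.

1.86 mM

v/Vmax = 138/562 = 0.2456 = [S]/(Km+[S]).
So Km + [S] = [S]/0.2456 = 2.460 mM, giving Km = 2.460 − 0.604 = 1.86 mM.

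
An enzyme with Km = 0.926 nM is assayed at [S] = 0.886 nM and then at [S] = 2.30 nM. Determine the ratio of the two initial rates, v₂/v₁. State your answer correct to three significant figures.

1.46

The fractional saturations are [S]/(Km+[S]) = 0.886/1.812 = 0.4890 and 2.30/3.226 = 0.7130.
v₂/v₁ is just their ratio: 0.7130/0.4890 = 1.46.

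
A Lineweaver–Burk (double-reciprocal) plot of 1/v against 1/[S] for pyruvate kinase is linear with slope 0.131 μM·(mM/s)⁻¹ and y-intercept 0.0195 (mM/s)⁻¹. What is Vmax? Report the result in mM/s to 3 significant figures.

The y-intercept of a Lineweaver–Burk plot equals 1/Vmax, so Vmax = 1/0.0195 = 51.3 mM/s.

51.3 mM/s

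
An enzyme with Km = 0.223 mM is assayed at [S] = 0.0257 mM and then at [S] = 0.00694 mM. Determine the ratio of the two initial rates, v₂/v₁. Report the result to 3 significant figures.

The fractional saturations are [S]/(Km+[S]) = 0.0257/0.2487 = 0.1033 and 0.00694/0.2299 = 0.03018.
v₂/v₁ is just their ratio: 0.03018/0.1033 = 0.292.

0.292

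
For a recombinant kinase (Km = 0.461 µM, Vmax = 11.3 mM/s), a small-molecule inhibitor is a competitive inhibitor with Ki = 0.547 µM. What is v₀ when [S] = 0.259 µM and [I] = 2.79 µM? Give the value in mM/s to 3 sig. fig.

0.953 mM/s

With α = 1 + [I]/Ki = 1 + 2.79/0.547 = 6.101, the competitive rate law is v = Vmax[S] / (αKm + [S]).
v = 11.3×0.259 / (6.101×0.461 + 0.259) = 2.927/3.071 = 0.953 mM/s.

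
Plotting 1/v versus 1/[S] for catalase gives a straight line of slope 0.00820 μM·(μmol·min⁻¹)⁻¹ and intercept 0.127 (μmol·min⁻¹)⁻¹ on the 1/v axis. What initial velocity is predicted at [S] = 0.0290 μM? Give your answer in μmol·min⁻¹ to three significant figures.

The y-intercept is 1/Vmax, so Vmax = 1/0.127 = 7.87 μmol·min⁻¹.
The slope is Km/Vmax, so Km = 0.00820 × 7.87 = 0.0646 μM.
Then v = 7.87 × 0.0290/(0.0646 + 0.0290) = 2.44 μmol·min⁻¹.

2.44 μmol·min⁻¹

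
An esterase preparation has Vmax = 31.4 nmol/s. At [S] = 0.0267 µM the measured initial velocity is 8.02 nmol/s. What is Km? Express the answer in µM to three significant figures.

v/Vmax = 8.02/31.4 = 0.2554 = [S]/(Km+[S]).
So Km + [S] = [S]/0.2554 = 0.1045 µM, giving Km = 0.1045 − 0.0267 = 0.0778 µM.

0.0778 µM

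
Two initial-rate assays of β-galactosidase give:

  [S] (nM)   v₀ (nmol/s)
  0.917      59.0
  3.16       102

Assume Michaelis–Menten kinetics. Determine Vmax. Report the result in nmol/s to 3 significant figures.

145 nmol/s

In reciprocal form, 1/v = (Km/Vmax)·(1/[S]) + 1/Vmax. The two points give (1/[S], 1/v) = (1.091, 0.01695) and (0.3165, 0.009804).
Slope = (0.01695 − 0.009804)/(1.091 − 0.3165) = 0.009231; intercept = 0.01695 − 0.009231×1.091 = 0.006883.
Vmax = 1/intercept = 145 nmol/s; Km = slope × Vmax = 0.009231 × 145 = 1.34 nM.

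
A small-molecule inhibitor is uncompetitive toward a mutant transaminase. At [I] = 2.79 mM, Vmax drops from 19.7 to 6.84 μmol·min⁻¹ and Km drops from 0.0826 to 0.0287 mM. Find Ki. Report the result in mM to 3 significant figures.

1.48 mM

Uncompetitive: Vmax,app = Vmax/α (and Km,app = Km/α) with α = 1 + [I]/Ki.
α = Vmax/Vmax,app = 19.7/6.84 = 2.880.
Since α = 1 + [I]/Ki, [I]/Ki = 2.880 − 1 = 1.880 and Ki = 2.79/1.880 = 1.48 mM.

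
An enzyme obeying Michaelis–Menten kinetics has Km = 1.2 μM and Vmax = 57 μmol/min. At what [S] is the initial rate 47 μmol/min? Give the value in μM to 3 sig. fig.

5.64 μM

The required fractional saturation is v/Vmax = 47/57 = 0.8246.
Then [S]/(Km+[S]) = 0.8246 ⇒ [S] = 1.2 × 0.8246/(1 − 0.8246) = 5.64 μM.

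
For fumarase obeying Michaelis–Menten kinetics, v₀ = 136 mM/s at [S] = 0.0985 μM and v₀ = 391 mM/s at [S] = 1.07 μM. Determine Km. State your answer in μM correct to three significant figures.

0.251 μM

From v = Vmax[S]/(Km+[S]), each point gives Vmax = v(Km+[S])/[S].
Equating: 136(Km+0.0985)/0.0985 = 391(Km+1.07)/1.07.
1381·Km + 136 = 365.4·Km + 391, so (1381 − 365.4)·Km = 391 − 136.
Km = 255.0/1015 = 0.251 μM; then Vmax = 136(0.251+0.0985)/0.0985 = 483 mM/s.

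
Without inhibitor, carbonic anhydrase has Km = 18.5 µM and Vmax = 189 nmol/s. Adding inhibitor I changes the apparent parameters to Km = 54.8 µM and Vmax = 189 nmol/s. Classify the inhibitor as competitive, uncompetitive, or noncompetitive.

competitive

Km increases (18.5 → 54.8 µM) while Vmax is unchanged — the hallmark of competitive inhibition.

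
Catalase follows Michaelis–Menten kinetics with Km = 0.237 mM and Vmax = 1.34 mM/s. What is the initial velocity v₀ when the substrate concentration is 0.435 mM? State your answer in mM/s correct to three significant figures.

0.867 mM/s

v = Vmax·[S]/(Km + [S]) = 1.34 × 0.435 / (0.237 + 0.435)
  = 0.5829 / 0.6720 = 0.867 mM/s.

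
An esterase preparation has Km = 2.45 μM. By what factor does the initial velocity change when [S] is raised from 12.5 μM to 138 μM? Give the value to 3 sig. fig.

1.18

The fractional saturations are [S]/(Km+[S]) = 12.5/14.95 = 0.8361 and 138/140.4 = 0.9826.
v₂/v₁ is just their ratio: 0.9826/0.8361 = 1.18.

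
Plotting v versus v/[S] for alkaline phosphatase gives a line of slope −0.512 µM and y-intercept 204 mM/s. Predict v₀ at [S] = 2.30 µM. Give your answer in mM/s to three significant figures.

167 mM/s

In the Eadie–Hofstee form v = Vmax − Km·(v/[S]), the slope is −Km and the intercept is Vmax, so Km = 0.512 µM and Vmax = 204 mM/s.
v = 204 × 2.30/(0.512 + 2.30) = 167 mM/s.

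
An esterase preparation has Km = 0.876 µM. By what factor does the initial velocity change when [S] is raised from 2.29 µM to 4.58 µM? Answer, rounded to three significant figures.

1.16

The fractional saturations are [S]/(Km+[S]) = 2.29/3.166 = 0.7233 and 4.58/5.456 = 0.8394.
v₂/v₁ is just their ratio: 0.8394/0.7233 = 1.16.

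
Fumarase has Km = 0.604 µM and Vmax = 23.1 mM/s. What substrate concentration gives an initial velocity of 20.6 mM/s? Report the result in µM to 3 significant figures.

Rearranging v = Vmax[S]/(Km+[S]) gives [S] = Km·v/(Vmax − v).
[S] = 0.604 × 20.6 / (23.1 − 20.6) = 12.44/2.500 = 4.98 µM.

4.98 µM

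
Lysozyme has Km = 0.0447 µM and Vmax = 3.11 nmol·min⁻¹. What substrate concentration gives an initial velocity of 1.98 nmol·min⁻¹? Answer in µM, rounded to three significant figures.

0.0783 µM

Rearranging v = Vmax[S]/(Km+[S]) gives [S] = Km·v/(Vmax − v).
[S] = 0.0447 × 1.98 / (3.11 − 1.98) = 0.08851/1.130 = 0.0783 µM.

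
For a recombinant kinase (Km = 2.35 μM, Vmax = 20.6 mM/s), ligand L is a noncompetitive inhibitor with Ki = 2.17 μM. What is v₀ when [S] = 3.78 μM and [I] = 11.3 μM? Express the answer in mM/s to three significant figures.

2.05 mM/s

α = 1 + [I]/Ki = 1 + 11.3/2.17 = 6.207.
For a noncompetitive inhibitor, Vmax is reduced to Vmax/α while Km is unchanged: Km,app = 2.35 μM, Vmax,app = 3.32 mM/s.
v = Vmax,app·[S]/(Km,app + [S]) = 3.32 × 3.78/(2.35 + 3.78) = 2.05 mM/s.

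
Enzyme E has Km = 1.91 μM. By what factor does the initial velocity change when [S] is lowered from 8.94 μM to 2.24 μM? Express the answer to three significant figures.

The fractional saturations are [S]/(Km+[S]) = 8.94/10.85 = 0.8240 and 2.24/4.150 = 0.5398.
v₂/v₁ is just their ratio: 0.5398/0.8240 = 0.655.

0.655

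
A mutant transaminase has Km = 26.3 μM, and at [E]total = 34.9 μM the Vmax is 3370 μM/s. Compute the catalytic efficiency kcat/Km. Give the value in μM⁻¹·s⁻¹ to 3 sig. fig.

kcat = Vmax/[E]total = 3370/34.9 = 96.6 s⁻¹.
kcat/Km = 96.6/26.3 = 3.67 μM⁻¹·s⁻¹.

3.67 μM⁻¹·s⁻¹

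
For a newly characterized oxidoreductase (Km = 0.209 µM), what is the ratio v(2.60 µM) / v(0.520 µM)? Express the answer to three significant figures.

Since Vmax cancels, v₂/v₁ = [S]₂(Km+[S]₁) / [S]₁(Km+[S]₂).
= 2.60×(0.209+0.520) / (0.520×(0.209+2.60)) = 1.895/1.461 = 1.30.

1.30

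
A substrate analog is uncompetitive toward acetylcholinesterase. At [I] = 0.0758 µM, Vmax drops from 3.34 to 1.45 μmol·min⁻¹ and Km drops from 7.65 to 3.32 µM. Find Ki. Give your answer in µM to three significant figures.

0.0582 µM

Uncompetitive: Vmax,app = Vmax/α (and Km,app = Km/α) with α = 1 + [I]/Ki.
α = Vmax/Vmax,app = 3.34/1.45 = 2.303.
Since α = 1 + [I]/Ki, [I]/Ki = 2.303 − 1 = 1.303 and Ki = 0.0758/1.303 = 0.0582 µM.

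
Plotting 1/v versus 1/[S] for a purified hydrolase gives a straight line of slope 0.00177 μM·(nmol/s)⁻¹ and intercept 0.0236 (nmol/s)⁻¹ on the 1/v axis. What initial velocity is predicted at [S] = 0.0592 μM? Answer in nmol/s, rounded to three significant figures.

18.7 nmol/s

The y-intercept is 1/Vmax, so Vmax = 1/0.0236 = 42.4 nmol/s.
The slope is Km/Vmax, so Km = 0.00177 × 42.4 = 0.0750 μM.
Then v = 42.4 × 0.0592/(0.0750 + 0.0592) = 18.7 nmol/s.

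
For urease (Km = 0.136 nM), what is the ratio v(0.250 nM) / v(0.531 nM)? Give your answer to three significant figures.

Since Vmax cancels, v₂/v₁ = [S]₂(Km+[S]₁) / [S]₁(Km+[S]₂).
= 0.250×(0.136+0.531) / (0.531×(0.136+0.250)) = 0.1668/0.2050 = 0.814.

0.814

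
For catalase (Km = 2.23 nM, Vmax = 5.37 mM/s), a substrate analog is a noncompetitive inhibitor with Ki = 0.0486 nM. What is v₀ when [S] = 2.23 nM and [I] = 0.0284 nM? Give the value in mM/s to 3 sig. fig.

With α = 1 + [I]/Ki = 1 + 0.0284/0.0486 = 1.584, the noncompetitive rate law is v = (Vmax/α)·[S] / (Km + [S]).
v = (5.37/1.584)×2.23 / (2.23 + 2.23) = 7.558/4.460 = 1.69 mM/s.

1.69 mM/s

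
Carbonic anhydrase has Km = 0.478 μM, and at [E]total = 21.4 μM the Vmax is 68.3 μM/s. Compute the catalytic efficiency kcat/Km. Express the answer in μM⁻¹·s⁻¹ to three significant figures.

6.68 μM⁻¹·s⁻¹

kcat = Vmax/[E]total = 68.3/21.4 = 3.19 s⁻¹.
kcat/Km = 3.19/0.478 = 6.68 μM⁻¹·s⁻¹.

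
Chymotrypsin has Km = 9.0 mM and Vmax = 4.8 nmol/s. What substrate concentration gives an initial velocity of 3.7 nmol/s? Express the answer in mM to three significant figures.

30.3 mM

Rearranging v = Vmax[S]/(Km+[S]) gives [S] = Km·v/(Vmax − v).
[S] = 9.0 × 3.7 / (4.8 − 3.7) = 33.30/1.100 = 30.3 mM.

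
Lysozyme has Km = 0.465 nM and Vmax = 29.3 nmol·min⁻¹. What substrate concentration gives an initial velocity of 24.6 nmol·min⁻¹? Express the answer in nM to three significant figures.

2.43 nM

The required fractional saturation is v/Vmax = 24.6/29.3 = 0.8396.
Then [S]/(Km+[S]) = 0.8396 ⇒ [S] = 0.465 × 0.8396/(1 − 0.8396) = 2.43 nM.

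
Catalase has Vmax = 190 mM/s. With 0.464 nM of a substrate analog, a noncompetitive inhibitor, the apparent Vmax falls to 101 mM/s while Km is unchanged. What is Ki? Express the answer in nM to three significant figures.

0.527 nM

Noncompetitive: Vmax,app = Vmax/α with α = 1 + [I]/Ki.
α = Vmax/Vmax,app = 190/101 = 1.881.
Since α = 1 + [I]/Ki, [I]/Ki = 1.881 − 1 = 0.8812 and Ki = 0.464/0.8812 = 0.527 nM.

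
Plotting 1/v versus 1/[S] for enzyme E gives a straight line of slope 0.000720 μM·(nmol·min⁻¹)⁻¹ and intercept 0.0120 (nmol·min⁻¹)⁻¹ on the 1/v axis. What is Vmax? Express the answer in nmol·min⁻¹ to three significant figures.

The y-intercept of a Lineweaver–Burk plot equals 1/Vmax, so Vmax = 1/0.0120 = 83.3 nmol·min⁻¹.

83.3 nmol·min⁻¹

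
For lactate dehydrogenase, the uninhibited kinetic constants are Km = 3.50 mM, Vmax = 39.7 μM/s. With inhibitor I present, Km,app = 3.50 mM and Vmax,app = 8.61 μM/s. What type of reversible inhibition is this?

Vmax decreases (39.7 → 8.61 μM/s) while Km is unchanged — pure noncompetitive inhibition.

noncompetitive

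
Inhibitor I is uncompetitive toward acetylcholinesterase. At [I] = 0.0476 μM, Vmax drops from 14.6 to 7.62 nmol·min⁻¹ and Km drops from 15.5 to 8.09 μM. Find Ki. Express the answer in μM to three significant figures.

Uncompetitive: Vmax,app = Vmax/α (and Km,app = Km/α) with α = 1 + [I]/Ki.
α = Vmax/Vmax,app = 14.6/7.62 = 1.916.
Ki = [I]/(α − 1) = 0.0476/0.9160 = 0.0520 μM.

0.0520 μM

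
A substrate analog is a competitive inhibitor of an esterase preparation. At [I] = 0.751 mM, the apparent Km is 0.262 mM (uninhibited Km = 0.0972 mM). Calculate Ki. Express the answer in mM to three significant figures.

Competitive: Km,app = α·Km with α = 1 + [I]/Ki.
α = Km,app/Km = 0.262/0.0972 = 2.695.
Since α = 1 + [I]/Ki, [I]/Ki = 2.695 − 1 = 1.695 and Ki = 0.751/1.695 = 0.443 mM.

0.443 mM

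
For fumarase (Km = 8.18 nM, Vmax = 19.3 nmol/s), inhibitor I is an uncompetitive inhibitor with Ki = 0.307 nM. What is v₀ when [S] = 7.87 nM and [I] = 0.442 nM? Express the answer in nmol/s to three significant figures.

With α = 1 + [I]/Ki = 1 + 0.442/0.307 = 2.440, the uncompetitive rate law is v = (Vmax/α)·[S] / (Km/α + [S]).
v = (19.3/2.440)×7.87 / (8.18/2.440 + 7.87) = 62.26/11.22 = 5.55 nmol/s.

5.55 nmol/s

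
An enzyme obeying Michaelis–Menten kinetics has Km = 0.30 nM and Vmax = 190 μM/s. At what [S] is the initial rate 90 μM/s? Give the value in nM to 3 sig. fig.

0.270 nM

The required fractional saturation is v/Vmax = 90/190 = 0.4737.
Then [S]/(Km+[S]) = 0.4737 ⇒ [S] = 0.30 × 0.4737/(1 − 0.4737) = 0.270 nM.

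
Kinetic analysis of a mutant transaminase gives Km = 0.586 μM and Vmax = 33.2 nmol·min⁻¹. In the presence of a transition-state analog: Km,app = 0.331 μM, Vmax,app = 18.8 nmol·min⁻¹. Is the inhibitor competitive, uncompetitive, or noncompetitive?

uncompetitive

Both Km and Vmax decrease by the same factor (~1.77-fold) — characteristic of uncompetitive inhibition.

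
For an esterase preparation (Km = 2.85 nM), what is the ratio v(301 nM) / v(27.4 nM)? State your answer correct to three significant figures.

1.09

The fractional saturations are [S]/(Km+[S]) = 27.4/30.25 = 0.9058 and 301/303.8 = 0.9906.
v₂/v₁ is just their ratio: 0.9906/0.9058 = 1.09.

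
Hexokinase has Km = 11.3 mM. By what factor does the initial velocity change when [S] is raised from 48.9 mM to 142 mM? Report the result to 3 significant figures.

Since Vmax cancels, v₂/v₁ = [S]₂(Km+[S]₁) / [S]₁(Km+[S]₂).
= 142×(11.3+48.9) / (48.9×(11.3+142)) = 8548/7496 = 1.14.

1.14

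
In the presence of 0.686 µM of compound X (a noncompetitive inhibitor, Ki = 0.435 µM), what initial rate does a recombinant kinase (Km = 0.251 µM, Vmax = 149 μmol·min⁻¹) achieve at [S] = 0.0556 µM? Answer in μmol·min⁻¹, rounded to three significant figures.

With α = 1 + [I]/Ki = 1 + 0.686/0.435 = 2.577, the noncompetitive rate law is v = (Vmax/α)·[S] / (Km + [S]).
v = (149/2.577)×0.0556 / (0.251 + 0.0556) = 3.215/0.3066 = 10.5 μmol·min⁻¹.

10.5 μmol·min⁻¹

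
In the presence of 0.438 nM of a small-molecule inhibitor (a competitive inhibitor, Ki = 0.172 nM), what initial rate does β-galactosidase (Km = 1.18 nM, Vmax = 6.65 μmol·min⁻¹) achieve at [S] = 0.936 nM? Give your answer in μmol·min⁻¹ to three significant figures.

α = 1 + [I]/Ki = 1 + 0.438/0.172 = 3.547.
For a competitive inhibitor, Vmax is unchanged and the apparent Km becomes α·Km: Km,app = 4.18 nM, Vmax,app = 6.65 μmol·min⁻¹.
v = Vmax,app·[S]/(Km,app + [S]) = 6.65 × 0.936/(4.18 + 0.936) = 1.22 μmol·min⁻¹.

1.22 μmol·min⁻¹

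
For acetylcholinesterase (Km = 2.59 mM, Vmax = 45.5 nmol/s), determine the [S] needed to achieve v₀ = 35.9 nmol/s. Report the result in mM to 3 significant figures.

9.69 mM

The required fractional saturation is v/Vmax = 35.9/45.5 = 0.7890.
Then [S]/(Km+[S]) = 0.7890 ⇒ [S] = 2.59 × 0.7890/(1 − 0.7890) = 9.69 mM.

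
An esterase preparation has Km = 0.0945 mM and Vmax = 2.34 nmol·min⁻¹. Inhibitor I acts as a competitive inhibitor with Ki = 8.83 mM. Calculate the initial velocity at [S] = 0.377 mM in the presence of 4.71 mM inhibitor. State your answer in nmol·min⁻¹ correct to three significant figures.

α = 1 + [I]/Ki = 1 + 4.71/8.83 = 1.533.
For a competitive inhibitor, Vmax is unchanged and the apparent Km becomes α·Km: Km,app = 0.145 mM, Vmax,app = 2.34 nmol·min⁻¹.
v = Vmax,app·[S]/(Km,app + [S]) = 2.34 × 0.377/(0.145 + 0.377) = 1.69 nmol·min⁻¹.

1.69 nmol·min⁻¹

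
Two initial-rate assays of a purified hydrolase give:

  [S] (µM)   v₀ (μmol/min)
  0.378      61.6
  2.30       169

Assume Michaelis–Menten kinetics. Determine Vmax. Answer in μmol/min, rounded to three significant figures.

From v = Vmax[S]/(Km+[S]), each point gives Vmax = v(Km+[S])/[S].
Equating: 61.6(Km+0.378)/0.378 = 169(Km+2.30)/2.30.
163.0·Km + 61.6 = 73.48·Km + 169, so (163.0 − 73.48)·Km = 169 − 61.6.
Km = 107.4/89.48 = 1.20 µM; then Vmax = 61.6(1.20+0.378)/0.378 = 257 μmol/min.

257 μmol/min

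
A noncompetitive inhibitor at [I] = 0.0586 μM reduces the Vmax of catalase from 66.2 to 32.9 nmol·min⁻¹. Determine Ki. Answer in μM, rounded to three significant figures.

Noncompetitive: Vmax,app = Vmax/α with α = 1 + [I]/Ki.
α = Vmax/Vmax,app = 66.2/32.9 = 2.012.
Since α = 1 + [I]/Ki, [I]/Ki = 2.012 − 1 = 1.012 and Ki = 0.0586/1.012 = 0.0579 μM.

0.0579 μM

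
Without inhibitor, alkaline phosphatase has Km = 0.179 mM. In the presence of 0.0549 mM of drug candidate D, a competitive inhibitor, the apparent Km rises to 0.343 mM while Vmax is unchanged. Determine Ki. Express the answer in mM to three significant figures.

0.0599 mM

Competitive: Km,app = α·Km with α = 1 + [I]/Ki.
α = Km,app/Km = 0.343/0.179 = 1.916.
Since α = 1 + [I]/Ki, [I]/Ki = 1.916 − 1 = 0.9162 and Ki = 0.0549/0.9162 = 0.0599 mM.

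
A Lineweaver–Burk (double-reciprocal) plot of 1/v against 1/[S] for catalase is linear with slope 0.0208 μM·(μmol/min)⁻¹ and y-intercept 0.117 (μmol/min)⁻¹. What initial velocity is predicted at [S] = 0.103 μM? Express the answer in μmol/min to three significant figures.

3.14 μmol/min

The y-intercept is 1/Vmax, so Vmax = 1/0.117 = 8.55 μmol/min.
The slope is Km/Vmax, so Km = 0.0208 × 8.55 = 0.178 μM.
Then v = 8.55 × 0.103/(0.178 + 0.103) = 3.14 μmol/min.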